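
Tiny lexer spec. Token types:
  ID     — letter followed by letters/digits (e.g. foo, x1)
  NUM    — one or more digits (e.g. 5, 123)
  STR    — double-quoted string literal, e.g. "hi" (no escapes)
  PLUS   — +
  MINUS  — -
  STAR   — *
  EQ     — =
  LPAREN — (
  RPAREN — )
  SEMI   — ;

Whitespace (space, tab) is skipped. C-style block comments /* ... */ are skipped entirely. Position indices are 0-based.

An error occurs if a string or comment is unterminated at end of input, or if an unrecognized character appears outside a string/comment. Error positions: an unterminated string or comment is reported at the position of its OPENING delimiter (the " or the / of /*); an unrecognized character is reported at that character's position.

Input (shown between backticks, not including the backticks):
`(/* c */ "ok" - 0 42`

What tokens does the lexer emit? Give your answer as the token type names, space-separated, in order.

Answer: LPAREN STR MINUS NUM NUM

Derivation:
pos=0: emit LPAREN '('
pos=1: enter COMMENT mode (saw '/*')
exit COMMENT mode (now at pos=8)
pos=9: enter STRING mode
pos=9: emit STR "ok" (now at pos=13)
pos=14: emit MINUS '-'
pos=16: emit NUM '0' (now at pos=17)
pos=18: emit NUM '42' (now at pos=20)
DONE. 5 tokens: [LPAREN, STR, MINUS, NUM, NUM]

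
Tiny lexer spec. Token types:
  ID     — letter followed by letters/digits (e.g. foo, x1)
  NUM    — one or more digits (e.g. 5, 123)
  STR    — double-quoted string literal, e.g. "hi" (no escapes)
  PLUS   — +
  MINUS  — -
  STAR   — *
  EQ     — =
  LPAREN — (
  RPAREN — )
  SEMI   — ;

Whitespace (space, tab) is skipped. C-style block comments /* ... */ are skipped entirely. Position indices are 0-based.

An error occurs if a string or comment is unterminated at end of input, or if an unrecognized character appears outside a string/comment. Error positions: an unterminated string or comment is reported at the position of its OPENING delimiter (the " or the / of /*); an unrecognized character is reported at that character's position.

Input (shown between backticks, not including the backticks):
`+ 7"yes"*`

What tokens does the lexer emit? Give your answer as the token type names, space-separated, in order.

pos=0: emit PLUS '+'
pos=2: emit NUM '7' (now at pos=3)
pos=3: enter STRING mode
pos=3: emit STR "yes" (now at pos=8)
pos=8: emit STAR '*'
DONE. 4 tokens: [PLUS, NUM, STR, STAR]

Answer: PLUS NUM STR STAR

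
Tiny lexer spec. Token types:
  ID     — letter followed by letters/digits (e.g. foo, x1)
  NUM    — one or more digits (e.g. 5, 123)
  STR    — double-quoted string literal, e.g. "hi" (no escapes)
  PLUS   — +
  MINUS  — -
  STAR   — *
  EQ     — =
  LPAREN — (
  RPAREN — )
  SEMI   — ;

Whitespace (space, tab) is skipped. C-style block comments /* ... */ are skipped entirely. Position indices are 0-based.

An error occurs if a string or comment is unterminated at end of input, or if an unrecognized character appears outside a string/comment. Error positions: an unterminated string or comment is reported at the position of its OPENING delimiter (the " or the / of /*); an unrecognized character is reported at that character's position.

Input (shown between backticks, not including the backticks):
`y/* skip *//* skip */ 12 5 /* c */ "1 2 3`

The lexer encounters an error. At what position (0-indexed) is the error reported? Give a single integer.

pos=0: emit ID 'y' (now at pos=1)
pos=1: enter COMMENT mode (saw '/*')
exit COMMENT mode (now at pos=11)
pos=11: enter COMMENT mode (saw '/*')
exit COMMENT mode (now at pos=21)
pos=22: emit NUM '12' (now at pos=24)
pos=25: emit NUM '5' (now at pos=26)
pos=27: enter COMMENT mode (saw '/*')
exit COMMENT mode (now at pos=34)
pos=35: enter STRING mode
pos=35: ERROR — unterminated string

Answer: 35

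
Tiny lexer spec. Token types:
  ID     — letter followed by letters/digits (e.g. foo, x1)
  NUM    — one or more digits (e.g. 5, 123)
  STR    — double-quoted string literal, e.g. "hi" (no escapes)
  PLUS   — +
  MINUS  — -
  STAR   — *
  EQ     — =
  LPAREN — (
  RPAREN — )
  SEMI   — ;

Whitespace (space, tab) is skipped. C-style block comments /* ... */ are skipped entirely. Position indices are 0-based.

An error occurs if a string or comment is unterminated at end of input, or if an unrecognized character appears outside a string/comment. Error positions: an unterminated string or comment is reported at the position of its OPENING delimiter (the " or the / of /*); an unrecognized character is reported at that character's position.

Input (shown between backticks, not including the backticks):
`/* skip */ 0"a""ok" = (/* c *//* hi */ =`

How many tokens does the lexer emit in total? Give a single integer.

pos=0: enter COMMENT mode (saw '/*')
exit COMMENT mode (now at pos=10)
pos=11: emit NUM '0' (now at pos=12)
pos=12: enter STRING mode
pos=12: emit STR "a" (now at pos=15)
pos=15: enter STRING mode
pos=15: emit STR "ok" (now at pos=19)
pos=20: emit EQ '='
pos=22: emit LPAREN '('
pos=23: enter COMMENT mode (saw '/*')
exit COMMENT mode (now at pos=30)
pos=30: enter COMMENT mode (saw '/*')
exit COMMENT mode (now at pos=38)
pos=39: emit EQ '='
DONE. 6 tokens: [NUM, STR, STR, EQ, LPAREN, EQ]

Answer: 6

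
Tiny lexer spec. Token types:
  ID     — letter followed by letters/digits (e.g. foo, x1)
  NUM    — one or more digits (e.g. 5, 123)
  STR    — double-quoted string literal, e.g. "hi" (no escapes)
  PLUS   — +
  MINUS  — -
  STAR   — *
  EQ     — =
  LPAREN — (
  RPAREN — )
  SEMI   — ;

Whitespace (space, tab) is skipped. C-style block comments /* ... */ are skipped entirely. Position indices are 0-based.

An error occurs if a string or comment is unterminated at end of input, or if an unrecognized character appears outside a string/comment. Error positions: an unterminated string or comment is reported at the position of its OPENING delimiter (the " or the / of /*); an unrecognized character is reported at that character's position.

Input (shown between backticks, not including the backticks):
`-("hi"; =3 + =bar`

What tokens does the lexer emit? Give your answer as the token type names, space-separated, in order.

Answer: MINUS LPAREN STR SEMI EQ NUM PLUS EQ ID

Derivation:
pos=0: emit MINUS '-'
pos=1: emit LPAREN '('
pos=2: enter STRING mode
pos=2: emit STR "hi" (now at pos=6)
pos=6: emit SEMI ';'
pos=8: emit EQ '='
pos=9: emit NUM '3' (now at pos=10)
pos=11: emit PLUS '+'
pos=13: emit EQ '='
pos=14: emit ID 'bar' (now at pos=17)
DONE. 9 tokens: [MINUS, LPAREN, STR, SEMI, EQ, NUM, PLUS, EQ, ID]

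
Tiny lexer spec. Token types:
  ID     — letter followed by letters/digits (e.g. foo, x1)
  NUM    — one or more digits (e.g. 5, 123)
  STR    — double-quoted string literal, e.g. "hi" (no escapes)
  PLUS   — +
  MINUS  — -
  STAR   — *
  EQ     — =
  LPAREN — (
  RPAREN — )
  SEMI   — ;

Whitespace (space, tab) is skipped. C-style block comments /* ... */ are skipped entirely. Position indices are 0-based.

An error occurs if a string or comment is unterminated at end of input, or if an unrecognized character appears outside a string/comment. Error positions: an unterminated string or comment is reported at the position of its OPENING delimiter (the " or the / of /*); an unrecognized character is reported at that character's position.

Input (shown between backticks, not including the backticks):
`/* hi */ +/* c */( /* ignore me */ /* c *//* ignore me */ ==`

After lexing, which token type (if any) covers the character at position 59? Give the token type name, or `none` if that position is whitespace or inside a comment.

pos=0: enter COMMENT mode (saw '/*')
exit COMMENT mode (now at pos=8)
pos=9: emit PLUS '+'
pos=10: enter COMMENT mode (saw '/*')
exit COMMENT mode (now at pos=17)
pos=17: emit LPAREN '('
pos=19: enter COMMENT mode (saw '/*')
exit COMMENT mode (now at pos=34)
pos=35: enter COMMENT mode (saw '/*')
exit COMMENT mode (now at pos=42)
pos=42: enter COMMENT mode (saw '/*')
exit COMMENT mode (now at pos=57)
pos=58: emit EQ '='
pos=59: emit EQ '='
DONE. 4 tokens: [PLUS, LPAREN, EQ, EQ]
Position 59: char is '=' -> EQ

Answer: EQ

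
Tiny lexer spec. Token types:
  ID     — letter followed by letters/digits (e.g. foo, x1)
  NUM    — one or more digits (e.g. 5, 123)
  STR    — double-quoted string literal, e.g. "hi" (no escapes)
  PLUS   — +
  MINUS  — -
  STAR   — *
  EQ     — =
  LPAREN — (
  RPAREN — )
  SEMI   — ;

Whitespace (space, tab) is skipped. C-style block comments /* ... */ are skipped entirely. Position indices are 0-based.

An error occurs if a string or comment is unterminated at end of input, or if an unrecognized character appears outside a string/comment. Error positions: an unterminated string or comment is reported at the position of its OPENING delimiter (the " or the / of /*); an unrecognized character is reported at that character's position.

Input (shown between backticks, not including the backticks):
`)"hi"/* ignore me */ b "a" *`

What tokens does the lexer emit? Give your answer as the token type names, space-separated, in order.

pos=0: emit RPAREN ')'
pos=1: enter STRING mode
pos=1: emit STR "hi" (now at pos=5)
pos=5: enter COMMENT mode (saw '/*')
exit COMMENT mode (now at pos=20)
pos=21: emit ID 'b' (now at pos=22)
pos=23: enter STRING mode
pos=23: emit STR "a" (now at pos=26)
pos=27: emit STAR '*'
DONE. 5 tokens: [RPAREN, STR, ID, STR, STAR]

Answer: RPAREN STR ID STR STAR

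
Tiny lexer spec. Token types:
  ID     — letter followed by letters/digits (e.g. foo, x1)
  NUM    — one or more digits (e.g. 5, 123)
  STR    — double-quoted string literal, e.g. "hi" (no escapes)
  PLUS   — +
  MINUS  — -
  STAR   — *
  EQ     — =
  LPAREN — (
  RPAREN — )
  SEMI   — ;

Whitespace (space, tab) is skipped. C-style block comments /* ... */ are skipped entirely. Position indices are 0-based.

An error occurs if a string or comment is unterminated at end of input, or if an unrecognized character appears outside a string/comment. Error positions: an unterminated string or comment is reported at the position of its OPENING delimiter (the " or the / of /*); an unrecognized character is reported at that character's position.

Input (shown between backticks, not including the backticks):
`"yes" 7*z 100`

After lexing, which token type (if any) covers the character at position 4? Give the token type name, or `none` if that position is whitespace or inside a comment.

Answer: STR

Derivation:
pos=0: enter STRING mode
pos=0: emit STR "yes" (now at pos=5)
pos=6: emit NUM '7' (now at pos=7)
pos=7: emit STAR '*'
pos=8: emit ID 'z' (now at pos=9)
pos=10: emit NUM '100' (now at pos=13)
DONE. 5 tokens: [STR, NUM, STAR, ID, NUM]
Position 4: char is '"' -> STR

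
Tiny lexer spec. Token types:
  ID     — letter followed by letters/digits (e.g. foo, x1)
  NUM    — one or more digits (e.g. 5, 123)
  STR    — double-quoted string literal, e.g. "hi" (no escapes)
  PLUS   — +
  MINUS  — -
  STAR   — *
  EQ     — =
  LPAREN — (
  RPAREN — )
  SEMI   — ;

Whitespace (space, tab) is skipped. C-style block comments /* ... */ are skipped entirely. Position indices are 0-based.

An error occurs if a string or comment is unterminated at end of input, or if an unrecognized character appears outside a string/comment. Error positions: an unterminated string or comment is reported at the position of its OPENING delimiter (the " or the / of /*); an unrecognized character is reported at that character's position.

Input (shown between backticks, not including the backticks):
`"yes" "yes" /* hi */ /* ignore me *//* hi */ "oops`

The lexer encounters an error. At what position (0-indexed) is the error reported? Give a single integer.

Answer: 45

Derivation:
pos=0: enter STRING mode
pos=0: emit STR "yes" (now at pos=5)
pos=6: enter STRING mode
pos=6: emit STR "yes" (now at pos=11)
pos=12: enter COMMENT mode (saw '/*')
exit COMMENT mode (now at pos=20)
pos=21: enter COMMENT mode (saw '/*')
exit COMMENT mode (now at pos=36)
pos=36: enter COMMENT mode (saw '/*')
exit COMMENT mode (now at pos=44)
pos=45: enter STRING mode
pos=45: ERROR — unterminated string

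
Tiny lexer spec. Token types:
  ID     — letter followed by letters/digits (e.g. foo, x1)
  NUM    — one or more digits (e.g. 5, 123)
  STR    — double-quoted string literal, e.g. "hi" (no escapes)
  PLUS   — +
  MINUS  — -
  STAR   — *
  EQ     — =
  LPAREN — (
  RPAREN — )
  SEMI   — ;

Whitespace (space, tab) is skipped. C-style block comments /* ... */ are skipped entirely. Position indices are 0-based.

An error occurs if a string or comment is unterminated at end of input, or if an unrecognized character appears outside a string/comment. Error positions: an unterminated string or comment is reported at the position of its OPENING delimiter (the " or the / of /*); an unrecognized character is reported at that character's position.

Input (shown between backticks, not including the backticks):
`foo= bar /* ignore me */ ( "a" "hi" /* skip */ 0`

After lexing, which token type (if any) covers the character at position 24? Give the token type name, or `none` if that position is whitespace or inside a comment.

Answer: none

Derivation:
pos=0: emit ID 'foo' (now at pos=3)
pos=3: emit EQ '='
pos=5: emit ID 'bar' (now at pos=8)
pos=9: enter COMMENT mode (saw '/*')
exit COMMENT mode (now at pos=24)
pos=25: emit LPAREN '('
pos=27: enter STRING mode
pos=27: emit STR "a" (now at pos=30)
pos=31: enter STRING mode
pos=31: emit STR "hi" (now at pos=35)
pos=36: enter COMMENT mode (saw '/*')
exit COMMENT mode (now at pos=46)
pos=47: emit NUM '0' (now at pos=48)
DONE. 7 tokens: [ID, EQ, ID, LPAREN, STR, STR, NUM]
Position 24: char is ' ' -> none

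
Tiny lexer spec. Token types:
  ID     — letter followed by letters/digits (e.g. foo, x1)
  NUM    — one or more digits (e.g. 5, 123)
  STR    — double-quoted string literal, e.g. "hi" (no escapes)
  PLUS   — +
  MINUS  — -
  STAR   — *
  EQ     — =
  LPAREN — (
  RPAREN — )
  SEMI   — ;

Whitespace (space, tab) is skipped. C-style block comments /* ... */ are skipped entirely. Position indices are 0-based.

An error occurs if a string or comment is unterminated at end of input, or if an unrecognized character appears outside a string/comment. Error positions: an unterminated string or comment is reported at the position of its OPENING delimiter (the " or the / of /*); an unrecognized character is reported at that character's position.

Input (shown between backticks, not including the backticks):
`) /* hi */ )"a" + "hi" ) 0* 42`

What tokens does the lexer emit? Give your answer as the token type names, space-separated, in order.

Answer: RPAREN RPAREN STR PLUS STR RPAREN NUM STAR NUM

Derivation:
pos=0: emit RPAREN ')'
pos=2: enter COMMENT mode (saw '/*')
exit COMMENT mode (now at pos=10)
pos=11: emit RPAREN ')'
pos=12: enter STRING mode
pos=12: emit STR "a" (now at pos=15)
pos=16: emit PLUS '+'
pos=18: enter STRING mode
pos=18: emit STR "hi" (now at pos=22)
pos=23: emit RPAREN ')'
pos=25: emit NUM '0' (now at pos=26)
pos=26: emit STAR '*'
pos=28: emit NUM '42' (now at pos=30)
DONE. 9 tokens: [RPAREN, RPAREN, STR, PLUS, STR, RPAREN, NUM, STAR, NUM]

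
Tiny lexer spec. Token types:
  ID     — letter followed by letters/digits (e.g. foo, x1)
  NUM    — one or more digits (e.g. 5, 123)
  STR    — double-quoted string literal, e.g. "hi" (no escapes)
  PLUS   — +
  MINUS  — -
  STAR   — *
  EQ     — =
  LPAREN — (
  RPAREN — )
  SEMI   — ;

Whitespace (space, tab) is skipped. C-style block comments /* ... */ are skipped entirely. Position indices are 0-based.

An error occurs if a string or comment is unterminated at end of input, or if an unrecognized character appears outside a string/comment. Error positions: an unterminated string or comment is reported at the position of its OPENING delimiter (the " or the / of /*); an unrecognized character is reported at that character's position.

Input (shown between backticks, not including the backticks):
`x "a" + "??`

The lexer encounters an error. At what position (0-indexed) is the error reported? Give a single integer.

pos=0: emit ID 'x' (now at pos=1)
pos=2: enter STRING mode
pos=2: emit STR "a" (now at pos=5)
pos=6: emit PLUS '+'
pos=8: enter STRING mode
pos=8: ERROR — unterminated string

Answer: 8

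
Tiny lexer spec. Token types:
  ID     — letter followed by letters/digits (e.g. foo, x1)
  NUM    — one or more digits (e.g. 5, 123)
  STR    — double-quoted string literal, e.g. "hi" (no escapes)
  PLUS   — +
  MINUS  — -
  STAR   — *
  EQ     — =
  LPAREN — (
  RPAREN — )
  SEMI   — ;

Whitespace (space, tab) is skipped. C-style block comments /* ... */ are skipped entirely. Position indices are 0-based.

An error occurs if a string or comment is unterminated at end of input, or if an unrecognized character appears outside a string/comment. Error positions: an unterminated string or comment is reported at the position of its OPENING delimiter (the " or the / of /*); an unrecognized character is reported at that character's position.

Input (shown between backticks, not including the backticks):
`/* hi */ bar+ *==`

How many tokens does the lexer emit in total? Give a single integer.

Answer: 5

Derivation:
pos=0: enter COMMENT mode (saw '/*')
exit COMMENT mode (now at pos=8)
pos=9: emit ID 'bar' (now at pos=12)
pos=12: emit PLUS '+'
pos=14: emit STAR '*'
pos=15: emit EQ '='
pos=16: emit EQ '='
DONE. 5 tokens: [ID, PLUS, STAR, EQ, EQ]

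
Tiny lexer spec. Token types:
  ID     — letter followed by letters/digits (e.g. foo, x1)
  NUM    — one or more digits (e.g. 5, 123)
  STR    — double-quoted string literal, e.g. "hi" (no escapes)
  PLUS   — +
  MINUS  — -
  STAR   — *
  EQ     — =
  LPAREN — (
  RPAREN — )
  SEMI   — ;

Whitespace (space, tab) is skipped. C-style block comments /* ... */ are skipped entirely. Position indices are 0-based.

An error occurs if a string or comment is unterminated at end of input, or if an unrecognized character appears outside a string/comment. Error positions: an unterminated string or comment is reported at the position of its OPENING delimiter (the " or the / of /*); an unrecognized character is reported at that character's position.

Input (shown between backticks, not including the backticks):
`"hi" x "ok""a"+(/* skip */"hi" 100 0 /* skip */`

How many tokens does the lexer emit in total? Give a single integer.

pos=0: enter STRING mode
pos=0: emit STR "hi" (now at pos=4)
pos=5: emit ID 'x' (now at pos=6)
pos=7: enter STRING mode
pos=7: emit STR "ok" (now at pos=11)
pos=11: enter STRING mode
pos=11: emit STR "a" (now at pos=14)
pos=14: emit PLUS '+'
pos=15: emit LPAREN '('
pos=16: enter COMMENT mode (saw '/*')
exit COMMENT mode (now at pos=26)
pos=26: enter STRING mode
pos=26: emit STR "hi" (now at pos=30)
pos=31: emit NUM '100' (now at pos=34)
pos=35: emit NUM '0' (now at pos=36)
pos=37: enter COMMENT mode (saw '/*')
exit COMMENT mode (now at pos=47)
DONE. 9 tokens: [STR, ID, STR, STR, PLUS, LPAREN, STR, NUM, NUM]

Answer: 9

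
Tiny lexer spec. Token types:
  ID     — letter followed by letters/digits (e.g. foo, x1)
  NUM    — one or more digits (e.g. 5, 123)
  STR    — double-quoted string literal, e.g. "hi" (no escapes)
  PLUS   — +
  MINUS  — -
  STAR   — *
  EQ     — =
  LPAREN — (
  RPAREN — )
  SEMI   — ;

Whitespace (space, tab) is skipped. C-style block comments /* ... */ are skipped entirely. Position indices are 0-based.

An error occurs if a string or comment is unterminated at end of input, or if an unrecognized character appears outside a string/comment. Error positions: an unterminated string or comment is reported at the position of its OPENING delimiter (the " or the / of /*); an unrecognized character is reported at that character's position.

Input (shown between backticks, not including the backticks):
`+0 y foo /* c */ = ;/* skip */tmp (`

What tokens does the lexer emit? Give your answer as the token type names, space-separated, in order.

pos=0: emit PLUS '+'
pos=1: emit NUM '0' (now at pos=2)
pos=3: emit ID 'y' (now at pos=4)
pos=5: emit ID 'foo' (now at pos=8)
pos=9: enter COMMENT mode (saw '/*')
exit COMMENT mode (now at pos=16)
pos=17: emit EQ '='
pos=19: emit SEMI ';'
pos=20: enter COMMENT mode (saw '/*')
exit COMMENT mode (now at pos=30)
pos=30: emit ID 'tmp' (now at pos=33)
pos=34: emit LPAREN '('
DONE. 8 tokens: [PLUS, NUM, ID, ID, EQ, SEMI, ID, LPAREN]

Answer: PLUS NUM ID ID EQ SEMI ID LPAREN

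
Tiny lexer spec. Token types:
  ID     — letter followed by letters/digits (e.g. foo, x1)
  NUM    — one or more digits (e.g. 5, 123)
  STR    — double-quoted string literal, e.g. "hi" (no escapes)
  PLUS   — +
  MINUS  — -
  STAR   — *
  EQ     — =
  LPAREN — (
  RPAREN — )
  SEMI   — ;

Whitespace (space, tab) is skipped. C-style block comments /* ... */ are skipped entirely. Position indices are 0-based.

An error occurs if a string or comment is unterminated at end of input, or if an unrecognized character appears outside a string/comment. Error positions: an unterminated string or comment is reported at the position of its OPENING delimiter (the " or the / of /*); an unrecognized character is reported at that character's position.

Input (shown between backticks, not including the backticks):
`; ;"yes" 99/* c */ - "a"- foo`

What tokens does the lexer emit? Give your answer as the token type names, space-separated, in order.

Answer: SEMI SEMI STR NUM MINUS STR MINUS ID

Derivation:
pos=0: emit SEMI ';'
pos=2: emit SEMI ';'
pos=3: enter STRING mode
pos=3: emit STR "yes" (now at pos=8)
pos=9: emit NUM '99' (now at pos=11)
pos=11: enter COMMENT mode (saw '/*')
exit COMMENT mode (now at pos=18)
pos=19: emit MINUS '-'
pos=21: enter STRING mode
pos=21: emit STR "a" (now at pos=24)
pos=24: emit MINUS '-'
pos=26: emit ID 'foo' (now at pos=29)
DONE. 8 tokens: [SEMI, SEMI, STR, NUM, MINUS, STR, MINUS, ID]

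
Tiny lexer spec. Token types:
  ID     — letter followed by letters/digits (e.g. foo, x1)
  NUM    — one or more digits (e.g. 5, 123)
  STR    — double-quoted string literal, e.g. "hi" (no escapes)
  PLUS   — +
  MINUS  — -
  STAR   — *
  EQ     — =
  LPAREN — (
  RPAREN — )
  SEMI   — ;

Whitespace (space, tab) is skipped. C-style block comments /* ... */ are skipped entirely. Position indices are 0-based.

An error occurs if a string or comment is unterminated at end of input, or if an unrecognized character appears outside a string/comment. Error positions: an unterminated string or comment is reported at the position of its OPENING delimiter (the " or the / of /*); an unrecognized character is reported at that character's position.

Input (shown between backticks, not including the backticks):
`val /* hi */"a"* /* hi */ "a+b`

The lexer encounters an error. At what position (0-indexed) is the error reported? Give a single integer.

Answer: 26

Derivation:
pos=0: emit ID 'val' (now at pos=3)
pos=4: enter COMMENT mode (saw '/*')
exit COMMENT mode (now at pos=12)
pos=12: enter STRING mode
pos=12: emit STR "a" (now at pos=15)
pos=15: emit STAR '*'
pos=17: enter COMMENT mode (saw '/*')
exit COMMENT mode (now at pos=25)
pos=26: enter STRING mode
pos=26: ERROR — unterminated string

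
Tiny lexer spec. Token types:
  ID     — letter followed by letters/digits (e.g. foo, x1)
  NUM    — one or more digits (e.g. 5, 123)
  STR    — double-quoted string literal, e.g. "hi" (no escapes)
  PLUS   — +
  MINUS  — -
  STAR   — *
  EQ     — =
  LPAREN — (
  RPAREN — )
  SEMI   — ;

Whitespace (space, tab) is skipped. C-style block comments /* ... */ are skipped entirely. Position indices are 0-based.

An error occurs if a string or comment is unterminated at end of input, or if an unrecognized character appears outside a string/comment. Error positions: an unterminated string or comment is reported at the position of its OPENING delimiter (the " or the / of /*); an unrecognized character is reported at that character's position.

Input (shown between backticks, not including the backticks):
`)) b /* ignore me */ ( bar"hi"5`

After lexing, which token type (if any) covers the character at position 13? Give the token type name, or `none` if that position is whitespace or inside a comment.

Answer: none

Derivation:
pos=0: emit RPAREN ')'
pos=1: emit RPAREN ')'
pos=3: emit ID 'b' (now at pos=4)
pos=5: enter COMMENT mode (saw '/*')
exit COMMENT mode (now at pos=20)
pos=21: emit LPAREN '('
pos=23: emit ID 'bar' (now at pos=26)
pos=26: enter STRING mode
pos=26: emit STR "hi" (now at pos=30)
pos=30: emit NUM '5' (now at pos=31)
DONE. 7 tokens: [RPAREN, RPAREN, ID, LPAREN, ID, STR, NUM]
Position 13: char is 'e' -> none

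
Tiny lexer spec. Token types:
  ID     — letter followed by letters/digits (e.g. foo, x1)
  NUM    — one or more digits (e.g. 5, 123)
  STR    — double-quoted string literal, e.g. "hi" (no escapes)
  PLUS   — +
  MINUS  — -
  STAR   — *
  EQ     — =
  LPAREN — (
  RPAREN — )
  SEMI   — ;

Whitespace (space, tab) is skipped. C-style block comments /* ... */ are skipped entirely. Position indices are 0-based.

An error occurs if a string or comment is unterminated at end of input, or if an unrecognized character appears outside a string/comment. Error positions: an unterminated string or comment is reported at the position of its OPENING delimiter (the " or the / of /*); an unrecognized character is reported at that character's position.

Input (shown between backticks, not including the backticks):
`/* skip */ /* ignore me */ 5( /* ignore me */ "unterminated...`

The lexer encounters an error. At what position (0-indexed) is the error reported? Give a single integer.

pos=0: enter COMMENT mode (saw '/*')
exit COMMENT mode (now at pos=10)
pos=11: enter COMMENT mode (saw '/*')
exit COMMENT mode (now at pos=26)
pos=27: emit NUM '5' (now at pos=28)
pos=28: emit LPAREN '('
pos=30: enter COMMENT mode (saw '/*')
exit COMMENT mode (now at pos=45)
pos=46: enter STRING mode
pos=46: ERROR — unterminated string

Answer: 46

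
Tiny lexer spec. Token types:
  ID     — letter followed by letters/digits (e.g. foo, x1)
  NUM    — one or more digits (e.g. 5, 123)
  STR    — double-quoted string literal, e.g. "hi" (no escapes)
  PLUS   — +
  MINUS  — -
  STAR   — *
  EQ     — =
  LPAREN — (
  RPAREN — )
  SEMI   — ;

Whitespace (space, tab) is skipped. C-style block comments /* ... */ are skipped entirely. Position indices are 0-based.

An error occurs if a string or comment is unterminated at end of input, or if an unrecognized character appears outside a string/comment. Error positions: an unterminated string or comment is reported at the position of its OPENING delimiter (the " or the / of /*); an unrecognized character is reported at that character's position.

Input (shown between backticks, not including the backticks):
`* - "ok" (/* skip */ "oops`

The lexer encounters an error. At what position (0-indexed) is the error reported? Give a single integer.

Answer: 21

Derivation:
pos=0: emit STAR '*'
pos=2: emit MINUS '-'
pos=4: enter STRING mode
pos=4: emit STR "ok" (now at pos=8)
pos=9: emit LPAREN '('
pos=10: enter COMMENT mode (saw '/*')
exit COMMENT mode (now at pos=20)
pos=21: enter STRING mode
pos=21: ERROR — unterminated string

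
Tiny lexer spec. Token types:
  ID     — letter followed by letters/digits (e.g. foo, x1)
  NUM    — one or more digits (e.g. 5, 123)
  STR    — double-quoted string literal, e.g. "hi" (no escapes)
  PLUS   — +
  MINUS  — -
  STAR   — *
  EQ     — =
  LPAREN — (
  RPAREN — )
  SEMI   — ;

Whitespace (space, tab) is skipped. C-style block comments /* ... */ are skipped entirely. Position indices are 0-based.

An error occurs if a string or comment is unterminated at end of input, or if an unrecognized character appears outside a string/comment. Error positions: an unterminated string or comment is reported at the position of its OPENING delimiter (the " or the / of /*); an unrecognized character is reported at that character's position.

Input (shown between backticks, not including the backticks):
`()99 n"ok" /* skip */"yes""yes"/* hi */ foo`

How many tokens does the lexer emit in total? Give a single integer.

Answer: 8

Derivation:
pos=0: emit LPAREN '('
pos=1: emit RPAREN ')'
pos=2: emit NUM '99' (now at pos=4)
pos=5: emit ID 'n' (now at pos=6)
pos=6: enter STRING mode
pos=6: emit STR "ok" (now at pos=10)
pos=11: enter COMMENT mode (saw '/*')
exit COMMENT mode (now at pos=21)
pos=21: enter STRING mode
pos=21: emit STR "yes" (now at pos=26)
pos=26: enter STRING mode
pos=26: emit STR "yes" (now at pos=31)
pos=31: enter COMMENT mode (saw '/*')
exit COMMENT mode (now at pos=39)
pos=40: emit ID 'foo' (now at pos=43)
DONE. 8 tokens: [LPAREN, RPAREN, NUM, ID, STR, STR, STR, ID]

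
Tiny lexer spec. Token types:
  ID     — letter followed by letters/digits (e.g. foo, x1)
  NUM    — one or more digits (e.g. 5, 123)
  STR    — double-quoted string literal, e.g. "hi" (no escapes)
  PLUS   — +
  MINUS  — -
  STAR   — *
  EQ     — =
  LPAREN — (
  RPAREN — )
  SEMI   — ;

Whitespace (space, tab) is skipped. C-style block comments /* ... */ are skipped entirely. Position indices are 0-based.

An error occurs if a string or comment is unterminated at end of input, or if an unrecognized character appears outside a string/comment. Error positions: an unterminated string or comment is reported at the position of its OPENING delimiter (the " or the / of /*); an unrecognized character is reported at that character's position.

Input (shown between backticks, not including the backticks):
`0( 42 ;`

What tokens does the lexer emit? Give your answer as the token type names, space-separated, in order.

pos=0: emit NUM '0' (now at pos=1)
pos=1: emit LPAREN '('
pos=3: emit NUM '42' (now at pos=5)
pos=6: emit SEMI ';'
DONE. 4 tokens: [NUM, LPAREN, NUM, SEMI]

Answer: NUM LPAREN NUM SEMI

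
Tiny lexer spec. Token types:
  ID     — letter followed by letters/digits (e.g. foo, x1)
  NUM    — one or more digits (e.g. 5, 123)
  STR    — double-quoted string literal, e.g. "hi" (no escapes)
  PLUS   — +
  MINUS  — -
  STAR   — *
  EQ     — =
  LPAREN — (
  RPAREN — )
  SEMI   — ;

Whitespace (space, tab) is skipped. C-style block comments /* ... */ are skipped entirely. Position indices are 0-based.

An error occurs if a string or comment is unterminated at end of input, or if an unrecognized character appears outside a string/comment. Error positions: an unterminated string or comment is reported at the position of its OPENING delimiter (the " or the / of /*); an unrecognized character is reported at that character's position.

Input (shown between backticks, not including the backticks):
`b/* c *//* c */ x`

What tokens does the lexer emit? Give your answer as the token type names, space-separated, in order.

pos=0: emit ID 'b' (now at pos=1)
pos=1: enter COMMENT mode (saw '/*')
exit COMMENT mode (now at pos=8)
pos=8: enter COMMENT mode (saw '/*')
exit COMMENT mode (now at pos=15)
pos=16: emit ID 'x' (now at pos=17)
DONE. 2 tokens: [ID, ID]

Answer: ID ID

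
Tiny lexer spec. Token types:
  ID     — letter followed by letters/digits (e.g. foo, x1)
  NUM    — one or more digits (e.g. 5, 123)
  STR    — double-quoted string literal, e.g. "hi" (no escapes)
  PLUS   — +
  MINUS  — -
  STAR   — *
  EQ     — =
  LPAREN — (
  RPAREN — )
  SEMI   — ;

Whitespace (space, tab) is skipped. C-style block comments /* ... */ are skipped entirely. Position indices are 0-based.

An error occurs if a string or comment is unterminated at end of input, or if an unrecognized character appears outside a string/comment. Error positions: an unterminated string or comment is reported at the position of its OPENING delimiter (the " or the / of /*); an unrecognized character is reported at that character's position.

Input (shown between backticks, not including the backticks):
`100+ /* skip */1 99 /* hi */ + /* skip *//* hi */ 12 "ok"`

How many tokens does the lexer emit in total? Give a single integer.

pos=0: emit NUM '100' (now at pos=3)
pos=3: emit PLUS '+'
pos=5: enter COMMENT mode (saw '/*')
exit COMMENT mode (now at pos=15)
pos=15: emit NUM '1' (now at pos=16)
pos=17: emit NUM '99' (now at pos=19)
pos=20: enter COMMENT mode (saw '/*')
exit COMMENT mode (now at pos=28)
pos=29: emit PLUS '+'
pos=31: enter COMMENT mode (saw '/*')
exit COMMENT mode (now at pos=41)
pos=41: enter COMMENT mode (saw '/*')
exit COMMENT mode (now at pos=49)
pos=50: emit NUM '12' (now at pos=52)
pos=53: enter STRING mode
pos=53: emit STR "ok" (now at pos=57)
DONE. 7 tokens: [NUM, PLUS, NUM, NUM, PLUS, NUM, STR]

Answer: 7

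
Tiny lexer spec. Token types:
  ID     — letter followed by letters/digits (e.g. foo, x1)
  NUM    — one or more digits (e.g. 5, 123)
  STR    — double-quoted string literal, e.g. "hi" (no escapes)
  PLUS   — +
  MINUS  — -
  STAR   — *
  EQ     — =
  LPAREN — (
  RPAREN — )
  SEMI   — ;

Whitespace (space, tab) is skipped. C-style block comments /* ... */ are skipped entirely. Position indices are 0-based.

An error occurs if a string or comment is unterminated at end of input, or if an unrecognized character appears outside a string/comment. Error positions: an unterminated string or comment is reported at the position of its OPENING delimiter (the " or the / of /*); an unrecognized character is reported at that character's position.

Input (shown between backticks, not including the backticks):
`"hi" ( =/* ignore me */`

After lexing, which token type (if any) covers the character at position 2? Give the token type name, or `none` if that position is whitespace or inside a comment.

Answer: STR

Derivation:
pos=0: enter STRING mode
pos=0: emit STR "hi" (now at pos=4)
pos=5: emit LPAREN '('
pos=7: emit EQ '='
pos=8: enter COMMENT mode (saw '/*')
exit COMMENT mode (now at pos=23)
DONE. 3 tokens: [STR, LPAREN, EQ]
Position 2: char is 'i' -> STR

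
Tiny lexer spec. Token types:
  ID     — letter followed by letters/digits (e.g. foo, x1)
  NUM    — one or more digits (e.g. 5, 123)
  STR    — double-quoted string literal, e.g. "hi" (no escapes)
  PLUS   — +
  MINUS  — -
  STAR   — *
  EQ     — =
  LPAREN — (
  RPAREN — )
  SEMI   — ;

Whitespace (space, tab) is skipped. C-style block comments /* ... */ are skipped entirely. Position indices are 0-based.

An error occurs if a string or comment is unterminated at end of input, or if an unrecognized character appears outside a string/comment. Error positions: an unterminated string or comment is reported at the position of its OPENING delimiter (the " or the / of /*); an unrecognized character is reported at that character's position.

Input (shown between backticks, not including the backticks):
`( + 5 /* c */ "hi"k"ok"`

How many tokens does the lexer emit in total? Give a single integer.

Answer: 6

Derivation:
pos=0: emit LPAREN '('
pos=2: emit PLUS '+'
pos=4: emit NUM '5' (now at pos=5)
pos=6: enter COMMENT mode (saw '/*')
exit COMMENT mode (now at pos=13)
pos=14: enter STRING mode
pos=14: emit STR "hi" (now at pos=18)
pos=18: emit ID 'k' (now at pos=19)
pos=19: enter STRING mode
pos=19: emit STR "ok" (now at pos=23)
DONE. 6 tokens: [LPAREN, PLUS, NUM, STR, ID, STR]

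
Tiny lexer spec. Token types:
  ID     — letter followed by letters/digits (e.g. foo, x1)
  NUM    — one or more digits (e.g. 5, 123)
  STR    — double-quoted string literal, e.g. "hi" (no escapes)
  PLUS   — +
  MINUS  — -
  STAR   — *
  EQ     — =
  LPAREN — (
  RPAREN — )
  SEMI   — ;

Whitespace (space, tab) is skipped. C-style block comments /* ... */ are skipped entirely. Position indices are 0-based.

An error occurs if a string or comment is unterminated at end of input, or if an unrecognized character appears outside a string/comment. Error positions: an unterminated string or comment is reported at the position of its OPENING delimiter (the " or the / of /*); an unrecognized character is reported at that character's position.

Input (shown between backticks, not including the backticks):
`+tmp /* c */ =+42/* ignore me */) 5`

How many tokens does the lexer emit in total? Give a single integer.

pos=0: emit PLUS '+'
pos=1: emit ID 'tmp' (now at pos=4)
pos=5: enter COMMENT mode (saw '/*')
exit COMMENT mode (now at pos=12)
pos=13: emit EQ '='
pos=14: emit PLUS '+'
pos=15: emit NUM '42' (now at pos=17)
pos=17: enter COMMENT mode (saw '/*')
exit COMMENT mode (now at pos=32)
pos=32: emit RPAREN ')'
pos=34: emit NUM '5' (now at pos=35)
DONE. 7 tokens: [PLUS, ID, EQ, PLUS, NUM, RPAREN, NUM]

Answer: 7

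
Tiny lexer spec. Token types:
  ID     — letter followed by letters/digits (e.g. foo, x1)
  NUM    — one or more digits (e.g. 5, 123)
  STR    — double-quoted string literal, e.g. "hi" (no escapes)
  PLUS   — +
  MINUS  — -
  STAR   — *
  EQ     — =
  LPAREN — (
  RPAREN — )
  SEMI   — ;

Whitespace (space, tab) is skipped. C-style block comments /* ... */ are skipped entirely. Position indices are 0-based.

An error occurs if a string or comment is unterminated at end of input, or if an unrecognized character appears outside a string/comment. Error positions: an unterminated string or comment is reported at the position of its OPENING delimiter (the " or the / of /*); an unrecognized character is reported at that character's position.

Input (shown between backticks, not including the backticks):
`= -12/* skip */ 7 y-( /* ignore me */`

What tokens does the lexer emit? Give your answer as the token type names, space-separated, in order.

pos=0: emit EQ '='
pos=2: emit MINUS '-'
pos=3: emit NUM '12' (now at pos=5)
pos=5: enter COMMENT mode (saw '/*')
exit COMMENT mode (now at pos=15)
pos=16: emit NUM '7' (now at pos=17)
pos=18: emit ID 'y' (now at pos=19)
pos=19: emit MINUS '-'
pos=20: emit LPAREN '('
pos=22: enter COMMENT mode (saw '/*')
exit COMMENT mode (now at pos=37)
DONE. 7 tokens: [EQ, MINUS, NUM, NUM, ID, MINUS, LPAREN]

Answer: EQ MINUS NUM NUM ID MINUS LPAREN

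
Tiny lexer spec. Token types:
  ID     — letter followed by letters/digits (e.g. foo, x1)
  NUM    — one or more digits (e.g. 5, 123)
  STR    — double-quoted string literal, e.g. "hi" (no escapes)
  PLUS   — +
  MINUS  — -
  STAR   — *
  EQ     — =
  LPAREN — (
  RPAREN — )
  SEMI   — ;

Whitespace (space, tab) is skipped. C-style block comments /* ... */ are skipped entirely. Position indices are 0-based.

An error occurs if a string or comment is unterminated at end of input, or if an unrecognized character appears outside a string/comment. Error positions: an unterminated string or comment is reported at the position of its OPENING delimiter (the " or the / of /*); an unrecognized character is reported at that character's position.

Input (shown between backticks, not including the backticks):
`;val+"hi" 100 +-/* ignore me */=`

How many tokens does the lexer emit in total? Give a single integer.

Answer: 8

Derivation:
pos=0: emit SEMI ';'
pos=1: emit ID 'val' (now at pos=4)
pos=4: emit PLUS '+'
pos=5: enter STRING mode
pos=5: emit STR "hi" (now at pos=9)
pos=10: emit NUM '100' (now at pos=13)
pos=14: emit PLUS '+'
pos=15: emit MINUS '-'
pos=16: enter COMMENT mode (saw '/*')
exit COMMENT mode (now at pos=31)
pos=31: emit EQ '='
DONE. 8 tokens: [SEMI, ID, PLUS, STR, NUM, PLUS, MINUS, EQ]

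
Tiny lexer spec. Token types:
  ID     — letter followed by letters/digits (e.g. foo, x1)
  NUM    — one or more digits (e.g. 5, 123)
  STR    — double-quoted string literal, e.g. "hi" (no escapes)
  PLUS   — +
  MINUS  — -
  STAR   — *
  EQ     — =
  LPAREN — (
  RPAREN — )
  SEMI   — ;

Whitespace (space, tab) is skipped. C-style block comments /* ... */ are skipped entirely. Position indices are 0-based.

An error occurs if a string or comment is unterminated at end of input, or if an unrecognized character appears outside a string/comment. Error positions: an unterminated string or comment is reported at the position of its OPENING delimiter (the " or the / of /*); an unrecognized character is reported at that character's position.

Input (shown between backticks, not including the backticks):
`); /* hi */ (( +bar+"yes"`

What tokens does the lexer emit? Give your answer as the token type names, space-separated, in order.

pos=0: emit RPAREN ')'
pos=1: emit SEMI ';'
pos=3: enter COMMENT mode (saw '/*')
exit COMMENT mode (now at pos=11)
pos=12: emit LPAREN '('
pos=13: emit LPAREN '('
pos=15: emit PLUS '+'
pos=16: emit ID 'bar' (now at pos=19)
pos=19: emit PLUS '+'
pos=20: enter STRING mode
pos=20: emit STR "yes" (now at pos=25)
DONE. 8 tokens: [RPAREN, SEMI, LPAREN, LPAREN, PLUS, ID, PLUS, STR]

Answer: RPAREN SEMI LPAREN LPAREN PLUS ID PLUS STR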